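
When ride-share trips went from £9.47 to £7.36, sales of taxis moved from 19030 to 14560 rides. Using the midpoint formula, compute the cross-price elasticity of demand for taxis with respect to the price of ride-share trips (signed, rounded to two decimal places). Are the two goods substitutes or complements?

1.06; substitutes

%ΔQ_{taxis} = (14560 − 19030)/avg = -4470/16795 = -0.266150…
%ΔP_{ride-share trips} = (7.36 − 9.47)/avg = -2.11/8.415 = -0.250742…
E_cross = (-4470/16795) / (-2.11/8.415) = 1.0614…
E_cross > 0 ⇒ the goods are substitutes.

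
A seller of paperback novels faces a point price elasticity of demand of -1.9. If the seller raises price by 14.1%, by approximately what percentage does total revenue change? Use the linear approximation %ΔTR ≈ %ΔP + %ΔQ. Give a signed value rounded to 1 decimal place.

-12.7%

%ΔQ ≈ Ed × %ΔP = (-1.9) × (+14.1%) = -26.7900%
%ΔTR ≈ %ΔP + %ΔQ = (+14.1%) + (-26.7900%) = -12.6900%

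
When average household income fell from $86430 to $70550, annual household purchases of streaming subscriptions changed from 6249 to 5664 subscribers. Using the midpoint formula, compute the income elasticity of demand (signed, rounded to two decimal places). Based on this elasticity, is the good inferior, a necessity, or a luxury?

0.49; necessity

%ΔQ = (5664 − 6249)/[( 6249 + 5664)/2] = -585/5956.5 = -0.098212…
%ΔIncome = (70550 − 86430)/[( 86430 + 70550)/2] = -15880/78490 = -0.202318…
E_income = (-585/5956.5) / (-15880/78490) = 0.4854…
0 < E_income < 1 ⇒ normal good, necessity.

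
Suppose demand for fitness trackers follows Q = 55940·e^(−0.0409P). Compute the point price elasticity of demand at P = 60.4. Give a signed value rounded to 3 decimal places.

dQ/dP = −0.0409·Q = -193.456. At P = 60.4, Q = 4729.97.
Ed = (dQ/dP)·(P/Q) = (-193.456) × (60.4/4729.97) = -2.47036

-2.470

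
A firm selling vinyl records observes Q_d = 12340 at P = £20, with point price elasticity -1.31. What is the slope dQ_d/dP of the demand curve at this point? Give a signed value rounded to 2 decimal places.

-808.27

Ed = (dQ_d/dP)·(P/Q_d) ⇒ dQ_d/dP = Ed·Q_d/P = (-1.31)·12340/20 = -808.27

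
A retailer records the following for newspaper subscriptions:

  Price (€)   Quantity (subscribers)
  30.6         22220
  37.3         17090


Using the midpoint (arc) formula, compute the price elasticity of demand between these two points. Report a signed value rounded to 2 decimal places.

%ΔQ = (17090 − 22220) / [(22220 + 17090)/2] = -5130/19655 = -0.261002…
%ΔP = (37.3 − 30.6) / [(30.6 + 37.3)/2] = 6.7/33.95 = 0.197349…
Arc Ed = %ΔQ / %ΔP = (-5130/19655) / (6.7/33.95) = -1.3225…

-1.32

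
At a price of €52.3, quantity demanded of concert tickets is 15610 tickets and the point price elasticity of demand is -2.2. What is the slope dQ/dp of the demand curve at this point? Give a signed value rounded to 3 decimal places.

-656.635

Ed = (dQ/dp)·(p/Q) ⇒ dQ/dp = Ed·Q/p = (-2.2)·15610/52.3 = -656.63479…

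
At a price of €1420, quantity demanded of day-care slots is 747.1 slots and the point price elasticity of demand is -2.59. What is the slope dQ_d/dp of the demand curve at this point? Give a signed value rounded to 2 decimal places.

-1.36

Ed = (dQ_d/dp)·(p/Q_d) ⇒ dQ_d/dp = Ed·Q_d/p = (-2.59)·747.1/1420 = -1.3626…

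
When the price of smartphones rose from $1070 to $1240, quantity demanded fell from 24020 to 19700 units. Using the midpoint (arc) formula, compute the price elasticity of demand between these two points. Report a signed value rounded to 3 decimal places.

%ΔQ = (19700 − 24020) / [(24020 + 19700)/2] = -4320/21860 = -0.197621…
%ΔP = (1240 − 1070) / [(1070 + 1240)/2] = 170/1155 = 0.147186…
Arc Ed = %ΔQ / %ΔP = (-4320/21860) / (170/1155) = -1.34266…

-1.343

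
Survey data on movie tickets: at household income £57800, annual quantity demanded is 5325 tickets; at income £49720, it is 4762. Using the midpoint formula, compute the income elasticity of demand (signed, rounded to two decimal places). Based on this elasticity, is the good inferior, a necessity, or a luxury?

%ΔQ = (4762 − 5325)/[( 5325 + 4762)/2] = -563/5043.5 = -0.111628…
%ΔIncome = (49720 − 57800)/[( 57800 + 49720)/2] = -8080/53760 = -0.150297…
E_income = (-563/5043.5) / (-8080/53760) = 0.7427…
0 < E_income < 1 ⇒ normal good, necessity.

0.74; necessity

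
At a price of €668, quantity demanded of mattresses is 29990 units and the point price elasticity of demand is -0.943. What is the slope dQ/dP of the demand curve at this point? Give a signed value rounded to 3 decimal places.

-42.336

Ed = (dQ/dP)·(P/Q) ⇒ dQ/dP = Ed·Q/P = (-0.943)·29990/668 = -42.33618…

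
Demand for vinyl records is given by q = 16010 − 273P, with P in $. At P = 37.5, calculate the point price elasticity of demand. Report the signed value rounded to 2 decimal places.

dq/dP = −273. At P = 37.5, q = 16010 − 273(37.5) = 5772.5.
Ed = (dq/dP)·(P/q) = −273 × (37.5/5772.5) = -1.7734…

-1.77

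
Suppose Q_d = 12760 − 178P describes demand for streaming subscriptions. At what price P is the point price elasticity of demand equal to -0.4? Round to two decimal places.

Ed = −178P/(12760 − 178P). Set this equal to -0.4:
178P = 0.4·(12760 − 178P) ⇒ 178P(1 + 0.4) = 0.4·12760
P = 0.4·12760 / (178·1.4) = 20.4815…

20.48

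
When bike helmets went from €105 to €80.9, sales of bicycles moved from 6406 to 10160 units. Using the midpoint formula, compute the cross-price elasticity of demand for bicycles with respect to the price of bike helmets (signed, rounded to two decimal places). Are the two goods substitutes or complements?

%ΔQ_{bicycles} = (10160 − 6406)/avg = 3754/8283 = 0.453217…
%ΔP_{bike helmets} = (80.9 − 105)/avg = -24.1/92.95 = -0.259279…
E_cross = (3754/8283) / (-24.1/92.95) = -1.7479…
E_cross < 0 ⇒ the goods are complements.

-1.75; complements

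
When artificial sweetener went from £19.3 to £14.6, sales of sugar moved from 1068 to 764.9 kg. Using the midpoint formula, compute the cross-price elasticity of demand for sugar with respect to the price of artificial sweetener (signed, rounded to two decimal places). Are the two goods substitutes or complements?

%ΔQ_{sugar} = (764.9 − 1068)/avg = -303.1/916.45 = -0.330732…
%ΔP_{artificial sweetener} = (14.6 − 19.3)/avg = -4.7/16.95 = -0.277286…
E_cross = (-303.1/916.45) / (-4.7/16.95) = 1.1927…
E_cross > 0 ⇒ the goods are substitutes.

1.19; substitutes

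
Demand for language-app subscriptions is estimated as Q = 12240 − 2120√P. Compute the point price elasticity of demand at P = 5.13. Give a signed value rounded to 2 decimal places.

-0.32

dQ/dP = −2120/(2√P) = -468.001. At P = 5.13, Q = 7438.31.
Ed = (dQ/dP)·(P/Q) = (-468.001) × (5.13/7438.31) = -0.3227…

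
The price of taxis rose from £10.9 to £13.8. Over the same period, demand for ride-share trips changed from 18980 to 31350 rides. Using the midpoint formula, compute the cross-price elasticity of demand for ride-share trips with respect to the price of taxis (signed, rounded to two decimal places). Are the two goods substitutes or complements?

2.09; substitutes

%ΔQ_{ride-share trips} = (31350 − 18980)/avg = 12370/25165 = 0.491555…
%ΔP_{taxis} = (13.8 − 10.9)/avg = 2.9/12.35 = 0.234817…
E_cross = (12370/25165) / (2.9/12.35) = 2.0933…
E_cross > 0 ⇒ the goods are substitutes.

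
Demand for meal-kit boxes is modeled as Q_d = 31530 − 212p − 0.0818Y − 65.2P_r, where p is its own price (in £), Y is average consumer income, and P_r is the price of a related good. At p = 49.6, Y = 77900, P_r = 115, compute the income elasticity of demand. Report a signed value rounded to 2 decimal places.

At the given values, Q_d = 31530 − 212(49.6) − 0.0818(77900) − 65.2(115) = 7144.58.
∂Q_d/∂Y = -0.0818.
E = (-0.0818) × (77900/7144.58) = -0.8918…

-0.89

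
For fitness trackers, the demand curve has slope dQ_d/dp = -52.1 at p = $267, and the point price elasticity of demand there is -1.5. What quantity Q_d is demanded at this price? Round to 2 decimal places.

9273.80

Ed = (dQ_d/dp)·(p/Q_d) ⇒ Q_d = (dQ_d/dp)·p/Ed = (-52.1)·267/(-1.5) = 9273.8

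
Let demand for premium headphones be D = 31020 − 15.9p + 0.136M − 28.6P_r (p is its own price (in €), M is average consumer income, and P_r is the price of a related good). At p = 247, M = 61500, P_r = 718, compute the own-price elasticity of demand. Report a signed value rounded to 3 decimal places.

At the given values, D = 31020 − 15.9(247) + 0.136(61500) − 28.6(718) = 14921.9.
∂D/∂p = −15.9.
E = (-15.9) × (247/14921.9) = -0.26319…

-0.263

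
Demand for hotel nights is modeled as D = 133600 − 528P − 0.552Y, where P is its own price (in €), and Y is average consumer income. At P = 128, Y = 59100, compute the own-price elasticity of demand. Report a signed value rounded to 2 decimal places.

-2.02

At the given values, D = 133600 − 528(128) − 0.552(59100) = 33392.8.
∂D/∂P = −528.
E = (-528) × (128/33392.8) = -2.0239…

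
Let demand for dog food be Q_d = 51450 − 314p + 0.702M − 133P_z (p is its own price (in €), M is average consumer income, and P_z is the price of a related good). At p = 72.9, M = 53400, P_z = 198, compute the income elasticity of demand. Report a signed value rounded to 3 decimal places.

At the given values, Q_d = 51450 − 314(72.9) + 0.702(53400) − 133(198) = 39712.2.
∂Q_d/∂M = 0.702.
E = (0.702) × (53400/39712.2) = 0.94396…

0.944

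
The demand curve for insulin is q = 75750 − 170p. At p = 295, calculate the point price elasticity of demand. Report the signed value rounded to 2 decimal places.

-1.96

dq/dp = −170. At p = 295, q = 75750 − 170(295) = 25600.
Ed = (dq/dp)·(p/q) = −170 × (295/25600) = -1.9589…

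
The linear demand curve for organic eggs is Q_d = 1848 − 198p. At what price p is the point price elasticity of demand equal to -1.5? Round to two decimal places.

5.60

Ed = −198p/(1848 − 198p). Set this equal to -1.5:
198p = 1.5·(1848 − 198p) ⇒ 198p(1 + 1.5) = 1.5·1848
p = 1.5·1848 / (198·2.5) = 5.6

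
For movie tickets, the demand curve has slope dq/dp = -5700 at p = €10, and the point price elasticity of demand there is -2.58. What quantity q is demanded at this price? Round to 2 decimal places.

22093.02

Ed = (dq/dp)·(p/q) ⇒ q = (dq/dp)·p/Ed = (-5700)·10/(-2.58) = 22093.0232…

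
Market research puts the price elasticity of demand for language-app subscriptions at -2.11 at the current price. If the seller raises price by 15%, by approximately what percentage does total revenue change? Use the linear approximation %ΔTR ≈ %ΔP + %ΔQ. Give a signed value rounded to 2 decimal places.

%ΔQ ≈ Ed × %ΔP = (-2.11) × (+15%) = -31.6500%
%ΔTR ≈ %ΔP + %ΔQ = (+15%) + (-31.6500%) = -16.6500%

-16.65%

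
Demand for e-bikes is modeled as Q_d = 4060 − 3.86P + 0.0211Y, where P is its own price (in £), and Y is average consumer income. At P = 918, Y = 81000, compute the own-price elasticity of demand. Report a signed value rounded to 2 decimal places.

At the given values, Q_d = 4060 − 3.86(918) + 0.0211(81000) = 2225.62.
∂Q_d/∂P = −3.86.
E = (-3.86) × (918/2225.62) = -1.5921…

-1.59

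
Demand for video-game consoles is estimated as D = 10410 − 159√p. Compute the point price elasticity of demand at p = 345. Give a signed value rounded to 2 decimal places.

dD/dp = −159/(2√p) = -4.28014. At p = 345, D = 7456.71.
Ed = (dD/dp)·(p/D) = (-4.28014) × (345/7456.71) = -0.1980…

-0.20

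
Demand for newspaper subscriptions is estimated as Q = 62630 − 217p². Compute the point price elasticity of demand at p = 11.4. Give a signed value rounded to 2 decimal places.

-1.64

dQ/dp = −2·217·p = -4947.6. At p = 11.4, Q = 34428.68.
Ed = (dQ/dp)·(p/Q) = (-4947.6) × (11.4/34428.68) = -1.6382…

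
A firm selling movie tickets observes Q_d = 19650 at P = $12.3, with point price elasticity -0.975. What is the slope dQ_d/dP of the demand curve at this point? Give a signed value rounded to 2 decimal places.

Ed = (dQ_d/dP)·(P/Q_d) ⇒ dQ_d/dP = Ed·Q_d/P = (-0.975)·19650/12.3 = -1557.6219…

-1557.62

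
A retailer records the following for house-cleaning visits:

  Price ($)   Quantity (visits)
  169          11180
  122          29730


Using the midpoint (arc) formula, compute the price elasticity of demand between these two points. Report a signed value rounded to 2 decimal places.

-2.81

%ΔQ = (29730 − 11180) / [(11180 + 29730)/2] = 18550/20455 = 0.906868…
%ΔP = (122 − 169) / [(169 + 122)/2] = -47/145.5 = -0.323024…
Arc Ed = %ΔQ / %ΔP = (18550/20455) / (-47/145.5) = -2.8074…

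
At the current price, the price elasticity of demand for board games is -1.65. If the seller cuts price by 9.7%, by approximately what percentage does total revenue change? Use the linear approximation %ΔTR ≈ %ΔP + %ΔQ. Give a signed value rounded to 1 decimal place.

%ΔQ ≈ Ed × %ΔP = (-1.65) × (-9.7%) = +16.0050%
%ΔTR ≈ %ΔP + %ΔQ = (-9.7%) + (+16.0050%) = +6.3050%

+6.3%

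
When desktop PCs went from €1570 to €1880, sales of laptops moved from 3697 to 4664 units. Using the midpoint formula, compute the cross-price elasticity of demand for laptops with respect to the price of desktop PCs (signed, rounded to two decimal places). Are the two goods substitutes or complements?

1.29; substitutes

%ΔQ_{laptops} = (4664 − 3697)/avg = 967/4180.5 = 0.231312…
%ΔP_{desktop PCs} = (1880 − 1570)/avg = 310/1725 = 0.179710…
E_cross = (967/4180.5) / (310/1725) = 1.2871…
E_cross > 0 ⇒ the goods are substitutes.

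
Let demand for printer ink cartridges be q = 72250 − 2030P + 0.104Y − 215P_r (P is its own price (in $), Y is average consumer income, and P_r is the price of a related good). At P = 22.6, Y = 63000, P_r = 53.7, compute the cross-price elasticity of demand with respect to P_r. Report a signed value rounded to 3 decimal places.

-0.540

At the given values, q = 72250 − 2030(22.6) + 0.104(63000) − 215(53.7) = 21378.5.
∂q/∂P_r = -215.
E = (-215) × (53.7/21378.5) = -0.54005…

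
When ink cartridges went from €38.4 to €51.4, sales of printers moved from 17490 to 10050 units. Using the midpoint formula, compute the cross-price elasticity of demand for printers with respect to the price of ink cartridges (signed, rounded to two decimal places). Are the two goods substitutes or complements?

%ΔQ_{printers} = (10050 − 17490)/avg = -7440/13770 = -0.540305…
%ΔP_{ink cartridges} = (51.4 − 38.4)/avg = 13/44.9 = 0.289532…
E_cross = (-7440/13770) / (13/44.9) = -1.8661…
E_cross < 0 ⇒ the goods are complements.

-1.87; complements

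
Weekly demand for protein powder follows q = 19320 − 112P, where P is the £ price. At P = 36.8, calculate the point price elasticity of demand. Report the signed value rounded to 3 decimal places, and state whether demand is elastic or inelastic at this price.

dq/dP = −112. At P = 36.8, q = 19320 − 112(36.8) = 15198.4.
Ed = (dq/dP)·(P/q) = −112 × (36.8/15198.4) = -0.27118…
|Ed| = 0.271 < 1, so demand is inelastic.

-0.271; inelastic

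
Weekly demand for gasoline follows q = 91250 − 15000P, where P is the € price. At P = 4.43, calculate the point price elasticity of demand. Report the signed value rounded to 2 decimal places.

dq/dP = −15000. At P = 4.43, q = 91250 − 15000(4.43) = 24800.
Ed = (dq/dP)·(P/q) = −15000 × (4.43/24800) = -2.6794…

-2.68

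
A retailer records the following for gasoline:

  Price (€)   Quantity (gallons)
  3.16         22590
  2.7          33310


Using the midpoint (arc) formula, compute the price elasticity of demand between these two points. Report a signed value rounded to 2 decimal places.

%ΔQ = (33310 − 22590) / [(22590 + 33310)/2] = 10720/27950 = 0.383542…
%ΔP = (2.7 − 3.16) / [(3.16 + 2.7)/2] = -0.46/2.93 = -0.156996…
Arc Ed = %ΔQ / %ΔP = (10720/27950) / (-0.46/2.93) = -2.4429…

-2.44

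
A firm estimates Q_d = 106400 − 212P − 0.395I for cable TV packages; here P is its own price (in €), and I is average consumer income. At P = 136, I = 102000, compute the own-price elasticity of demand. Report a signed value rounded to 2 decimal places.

-0.77

At the given values, Q_d = 106400 − 212(136) − 0.395(102000) = 37278.
∂Q_d/∂P = −212.
E = (-212) × (136/37278) = -0.7734…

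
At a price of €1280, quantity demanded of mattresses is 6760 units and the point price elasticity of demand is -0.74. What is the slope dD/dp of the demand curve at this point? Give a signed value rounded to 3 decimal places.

Ed = (dD/dp)·(p/D) ⇒ dD/dp = Ed·D/p = (-0.74)·6760/1280 = -3.90812…

-3.908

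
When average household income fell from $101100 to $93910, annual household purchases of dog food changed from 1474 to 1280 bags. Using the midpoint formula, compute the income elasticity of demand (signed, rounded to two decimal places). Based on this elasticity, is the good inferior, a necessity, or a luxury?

%ΔQ = (1280 − 1474)/[( 1474 + 1280)/2] = -194/1377 = -0.140885…
%ΔIncome = (93910 − 101100)/[( 101100 + 93910)/2] = -7190/97505 = -0.073739…
E_income = (-194/1377) / (-7190/97505) = 1.9105…
E_income > 1 ⇒ normal good, luxury.

1.91; luxury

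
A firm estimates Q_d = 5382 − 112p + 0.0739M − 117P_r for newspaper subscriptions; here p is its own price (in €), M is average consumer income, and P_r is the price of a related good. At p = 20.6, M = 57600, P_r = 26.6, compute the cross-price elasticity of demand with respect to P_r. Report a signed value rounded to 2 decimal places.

-0.74

At the given values, Q_d = 5382 − 112(20.6) + 0.0739(57600) − 117(26.6) = 4219.24.
∂Q_d/∂P_r = -117.
E = (-117) × (26.6/4219.24) = -0.7376…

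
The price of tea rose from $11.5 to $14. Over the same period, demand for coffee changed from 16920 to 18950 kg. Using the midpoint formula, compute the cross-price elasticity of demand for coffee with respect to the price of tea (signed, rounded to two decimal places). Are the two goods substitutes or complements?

0.58; substitutes

%ΔQ_{coffee} = (18950 − 16920)/avg = 2030/17935 = 0.113186…
%ΔP_{tea} = (14 − 11.5)/avg = 2.5/12.75 = 0.196078…
E_cross = (2030/17935) / (2.5/12.75) = 0.5772…
E_cross > 0 ⇒ the goods are substitutes.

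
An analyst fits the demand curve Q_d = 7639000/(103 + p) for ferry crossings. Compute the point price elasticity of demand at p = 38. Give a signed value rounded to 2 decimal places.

-0.27

dQ_d/dp = −7639000/(103 + p)² = -384.236. At p = 38, Q_d = 54177.3.
Ed = (dQ_d/dp)·(p/Q_d) = (-384.236) × (38/54177.3) = -0.2695…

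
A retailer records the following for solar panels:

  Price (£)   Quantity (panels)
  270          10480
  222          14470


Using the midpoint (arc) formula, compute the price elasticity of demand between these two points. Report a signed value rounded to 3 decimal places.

%ΔQ = (14470 − 10480) / [(10480 + 14470)/2] = 3990/12475 = 0.319839…
%ΔP = (222 − 270) / [(270 + 222)/2] = -48/246 = -0.195121…
Arc Ed = %ΔQ / %ΔP = (3990/12475) / (-48/246) = -1.63917…

-1.639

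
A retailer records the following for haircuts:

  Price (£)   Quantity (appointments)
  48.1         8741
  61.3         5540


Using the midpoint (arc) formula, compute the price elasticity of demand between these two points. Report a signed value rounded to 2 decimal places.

-1.86

%ΔQ = (5540 − 8741) / [(8741 + 5540)/2] = -3201/7140.5 = -0.448287…
%ΔP = (61.3 − 48.1) / [(48.1 + 61.3)/2] = 13.2/54.7 = 0.241316…
Arc Ed = %ΔQ / %ΔP = (-3201/7140.5) / (13.2/54.7) = -1.8576…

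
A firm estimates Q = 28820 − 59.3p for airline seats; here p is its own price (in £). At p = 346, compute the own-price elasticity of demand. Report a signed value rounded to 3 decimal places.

At the given values, Q = 28820 − 59.3(346) = 8302.2.
∂Q/∂p = −59.3.
E = (-59.3) × (346/8302.2) = -2.47136…

-2.471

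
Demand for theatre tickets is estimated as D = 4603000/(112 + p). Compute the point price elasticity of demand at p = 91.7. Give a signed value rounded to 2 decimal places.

-0.45

dD/dp = −4603000/(112 + p)² = -110.933. At p = 91.7, D = 22597.
Ed = (dD/dp)·(p/D) = (-110.933) × (91.7/22597) = -0.4501…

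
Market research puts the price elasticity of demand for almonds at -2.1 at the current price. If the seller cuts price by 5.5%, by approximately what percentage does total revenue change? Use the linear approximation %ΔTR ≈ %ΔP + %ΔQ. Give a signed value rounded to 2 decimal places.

+6.05%

%ΔQ ≈ Ed × %ΔP = (-2.1) × (-5.5%) = +11.5500%
%ΔTR ≈ %ΔP + %ΔQ = (-5.5%) + (+11.5500%) = +6.0500%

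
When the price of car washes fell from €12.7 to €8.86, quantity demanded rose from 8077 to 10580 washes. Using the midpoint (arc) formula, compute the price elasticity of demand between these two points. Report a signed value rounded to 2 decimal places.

-0.75

%ΔQ = (10580 − 8077) / [(8077 + 10580)/2] = 2503/9328.5 = 0.268317…
%ΔP = (8.86 − 12.7) / [(12.7 + 8.86)/2] = -3.84/10.78 = -0.356215…
Arc Ed = %ΔQ / %ΔP = (2503/9328.5) / (-3.84/10.78) = -0.7532…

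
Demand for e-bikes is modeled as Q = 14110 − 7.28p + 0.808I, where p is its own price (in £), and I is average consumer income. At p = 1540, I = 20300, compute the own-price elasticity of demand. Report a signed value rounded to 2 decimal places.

At the given values, Q = 14110 − 7.28(1540) + 0.808(20300) = 19301.2.
∂Q/∂p = −7.28.
E = (-7.28) × (1540/19301.2) = -0.5808…

-0.58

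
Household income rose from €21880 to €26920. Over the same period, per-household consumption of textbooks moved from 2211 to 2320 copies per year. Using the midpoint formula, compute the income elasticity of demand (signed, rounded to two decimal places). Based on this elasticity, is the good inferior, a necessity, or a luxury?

0.23; necessity

%ΔQ = (2320 − 2211)/[( 2211 + 2320)/2] = 109/2265.5 = 0.048112…
%ΔIncome = (26920 − 21880)/[( 21880 + 26920)/2] = 5040/24400 = 0.206557…
E_income = (109/2265.5) / (5040/24400) = 0.2329…
0 < E_income < 1 ⇒ normal good, necessity.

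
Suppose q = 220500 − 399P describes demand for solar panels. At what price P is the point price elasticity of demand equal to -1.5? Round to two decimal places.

Ed = −399P/(220500 − 399P). Set this equal to -1.5:
399P = 1.5·(220500 − 399P) ⇒ 399P(1 + 1.5) = 1.5·220500
P = 1.5·220500 / (399·2.5) = 331.5789…

331.58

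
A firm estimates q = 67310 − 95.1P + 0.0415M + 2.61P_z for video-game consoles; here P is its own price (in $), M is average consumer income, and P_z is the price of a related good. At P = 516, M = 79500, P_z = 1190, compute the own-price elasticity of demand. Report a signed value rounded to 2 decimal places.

At the given values, q = 67310 − 95.1(516) + 0.0415(79500) + 2.61(1190) = 24643.55.
∂q/∂P = −95.1.
E = (-95.1) × (516/24643.55) = -1.9912…

-1.99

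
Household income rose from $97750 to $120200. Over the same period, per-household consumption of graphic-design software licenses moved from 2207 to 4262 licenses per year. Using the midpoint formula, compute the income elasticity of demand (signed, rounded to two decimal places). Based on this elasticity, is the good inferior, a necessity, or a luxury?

3.08; luxury

%ΔQ = (4262 − 2207)/[( 2207 + 4262)/2] = 2055/3234.5 = 0.635337…
%ΔIncome = (120200 − 97750)/[( 97750 + 120200)/2] = 22450/108975 = 0.206010…
E_income = (2055/3234.5) / (22450/108975) = 3.0840…
E_income > 1 ⇒ normal good, luxury.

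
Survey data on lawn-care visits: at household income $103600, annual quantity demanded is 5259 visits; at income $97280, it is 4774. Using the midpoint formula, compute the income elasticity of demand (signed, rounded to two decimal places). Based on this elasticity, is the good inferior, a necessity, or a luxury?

%ΔQ = (4774 − 5259)/[( 5259 + 4774)/2] = -485/5016.5 = -0.096680…
%ΔIncome = (97280 − 103600)/[( 103600 + 97280)/2] = -6320/100440 = -0.062923…
E_income = (-485/5016.5) / (-6320/100440) = 1.5364…
E_income > 1 ⇒ normal good, luxury.

1.54; luxury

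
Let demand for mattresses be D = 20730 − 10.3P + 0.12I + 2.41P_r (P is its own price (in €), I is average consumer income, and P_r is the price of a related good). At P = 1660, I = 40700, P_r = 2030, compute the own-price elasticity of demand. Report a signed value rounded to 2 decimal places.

-1.28

At the given values, D = 20730 − 10.3(1660) + 0.12(40700) + 2.41(2030) = 13408.3.
∂D/∂P = −10.3.
E = (-10.3) × (1660/13408.3) = -1.2751…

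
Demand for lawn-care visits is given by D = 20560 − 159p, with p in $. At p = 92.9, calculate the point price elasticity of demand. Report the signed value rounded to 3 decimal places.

dD/dp = −159. At p = 92.9, D = 20560 − 159(92.9) = 5788.9.
Ed = (dD/dp)·(p/D) = −159 × (92.9/5788.9) = -2.55162…

-2.552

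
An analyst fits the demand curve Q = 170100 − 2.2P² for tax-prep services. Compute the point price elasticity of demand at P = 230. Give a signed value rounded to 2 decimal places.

-4.33

dQ/dP = −2·2.2·P = -1012. At P = 230, Q = 53720.
Ed = (dQ/dP)·(P/Q) = (-1012) × (230/53720) = -4.3328…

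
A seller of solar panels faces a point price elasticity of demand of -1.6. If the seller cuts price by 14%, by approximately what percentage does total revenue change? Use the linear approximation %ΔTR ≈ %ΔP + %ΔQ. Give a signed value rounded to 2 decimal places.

+8.40%

%ΔQ ≈ Ed × %ΔP = (-1.6) × (-14%) = +22.4000%
%ΔTR ≈ %ΔP + %ΔQ = (-14%) + (+22.4000%) = +8.4000%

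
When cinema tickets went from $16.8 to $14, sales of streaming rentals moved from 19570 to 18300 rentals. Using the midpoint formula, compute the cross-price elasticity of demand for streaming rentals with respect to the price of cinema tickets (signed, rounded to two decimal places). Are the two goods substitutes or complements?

%ΔQ_{streaming rentals} = (18300 − 19570)/avg = -1270/18935 = -0.067071…
%ΔP_{cinema tickets} = (14 − 16.8)/avg = -2.8/15.4 = -0.181818…
E_cross = (-1270/18935) / (-2.8/15.4) = 0.3688…
E_cross > 0 ⇒ the goods are substitutes.

0.37; substitutes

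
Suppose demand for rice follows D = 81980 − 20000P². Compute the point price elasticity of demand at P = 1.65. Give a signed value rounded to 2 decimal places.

-3.96

dD/dP = −2·20000·P = -66000. At P = 1.65, D = 27530.
Ed = (dD/dP)·(P/D) = (-66000) × (1.65/27530) = -3.9556…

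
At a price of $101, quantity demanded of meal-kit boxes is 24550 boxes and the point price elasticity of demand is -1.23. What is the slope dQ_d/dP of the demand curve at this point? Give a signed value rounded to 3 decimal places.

-298.975

Ed = (dQ_d/dP)·(P/Q_d) ⇒ dQ_d/dP = Ed·Q_d/P = (-1.23)·24550/101 = -298.97524…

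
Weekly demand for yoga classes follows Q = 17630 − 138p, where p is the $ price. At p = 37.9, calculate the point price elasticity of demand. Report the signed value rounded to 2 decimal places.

-0.42

dQ/dp = −138. At p = 37.9, Q = 17630 − 138(37.9) = 12399.8.
Ed = (dQ/dp)·(p/Q) = −138 × (37.9/12399.8) = -0.4217…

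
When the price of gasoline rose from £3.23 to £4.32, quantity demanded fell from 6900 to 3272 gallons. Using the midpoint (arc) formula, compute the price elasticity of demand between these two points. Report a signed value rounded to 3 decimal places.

-2.470

%ΔQ = (3272 − 6900) / [(6900 + 3272)/2] = -3628/5086 = -0.713330…
%ΔP = (4.32 − 3.23) / [(3.23 + 4.32)/2] = 1.09/3.775 = 0.288741…
Arc Ed = %ΔQ / %ΔP = (-3628/5086) / (1.09/3.775) = -2.47048…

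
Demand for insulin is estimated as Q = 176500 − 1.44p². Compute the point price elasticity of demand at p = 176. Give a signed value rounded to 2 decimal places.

-0.68

dQ/dp = −2·1.44·p = -506.88. At p = 176, Q = 131894.56.
Ed = (dQ/dp)·(p/Q) = (-506.88) × (176/131894.56) = -0.6763…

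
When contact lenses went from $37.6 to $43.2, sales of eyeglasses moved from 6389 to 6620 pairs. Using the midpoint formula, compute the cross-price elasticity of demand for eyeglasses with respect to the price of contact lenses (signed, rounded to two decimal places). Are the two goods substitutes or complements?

%ΔQ_{eyeglasses} = (6620 − 6389)/avg = 231/6504.5 = 0.035513…
%ΔP_{contact lenses} = (43.2 − 37.6)/avg = 5.6/40.4 = 0.138613…
E_cross = (231/6504.5) / (5.6/40.4) = 0.2562…
E_cross > 0 ⇒ the goods are substitutes.

0.26; substitutes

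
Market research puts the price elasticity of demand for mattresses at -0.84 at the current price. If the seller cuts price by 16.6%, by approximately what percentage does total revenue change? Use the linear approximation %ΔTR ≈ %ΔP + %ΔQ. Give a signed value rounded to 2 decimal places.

-2.66%

%ΔQ ≈ Ed × %ΔP = (-0.84) × (-16.6%) = +13.9440%
%ΔTR ≈ %ΔP + %ΔQ = (-16.6%) + (+13.9440%) = -2.6560%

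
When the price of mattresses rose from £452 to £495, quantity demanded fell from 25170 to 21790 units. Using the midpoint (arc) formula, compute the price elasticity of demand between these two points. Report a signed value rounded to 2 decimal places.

%ΔQ = (21790 − 25170) / [(25170 + 21790)/2] = -3380/23480 = -0.143952…
%ΔP = (495 − 452) / [(452 + 495)/2] = 43/473.5 = 0.090813…
Arc Ed = %ΔQ / %ΔP = (-3380/23480) / (43/473.5) = -1.5851…

-1.59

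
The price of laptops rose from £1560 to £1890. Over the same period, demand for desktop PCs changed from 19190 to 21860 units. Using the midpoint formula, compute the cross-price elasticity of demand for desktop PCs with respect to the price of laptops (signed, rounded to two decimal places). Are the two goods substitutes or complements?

%ΔQ_{desktop PCs} = (21860 − 19190)/avg = 2670/20525 = 0.130085…
%ΔP_{laptops} = (1890 − 1560)/avg = 330/1725 = 0.191304…
E_cross = (2670/20525) / (330/1725) = 0.6799…
E_cross > 0 ⇒ the goods are substitutes.

0.68; substitutes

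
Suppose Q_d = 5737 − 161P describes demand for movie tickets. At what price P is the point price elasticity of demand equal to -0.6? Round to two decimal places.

Ed = −161P/(5737 − 161P). Set this equal to -0.6:
161P = 0.6·(5737 − 161P) ⇒ 161P(1 + 0.6) = 0.6·5737
P = 0.6·5737 / (161·1.6) = 13.3625…

13.36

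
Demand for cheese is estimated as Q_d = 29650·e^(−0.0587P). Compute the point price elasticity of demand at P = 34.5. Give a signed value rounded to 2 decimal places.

-2.03

dQ_d/dP = −0.0587·Q_d = -229.695. At P = 34.5, Q_d = 3913.03.
Ed = (dQ_d/dP)·(P/Q_d) = (-229.695) × (34.5/3913.03) = -2.0251…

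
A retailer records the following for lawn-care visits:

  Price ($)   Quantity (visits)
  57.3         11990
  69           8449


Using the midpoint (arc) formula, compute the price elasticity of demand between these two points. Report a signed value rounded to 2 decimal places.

%ΔQ = (8449 − 11990) / [(11990 + 8449)/2] = -3541/10219.5 = -0.346494…
%ΔP = (69 − 57.3) / [(57.3 + 69)/2] = 11.7/63.15 = 0.185273…
Arc Ed = %ΔQ / %ΔP = (-3541/10219.5) / (11.7/63.15) = -1.8701…

-1.87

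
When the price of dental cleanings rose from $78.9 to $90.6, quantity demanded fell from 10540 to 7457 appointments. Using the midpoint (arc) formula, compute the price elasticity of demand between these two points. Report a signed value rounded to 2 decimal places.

-2.48

%ΔQ = (7457 − 10540) / [(10540 + 7457)/2] = -3083/8998.5 = -0.342612…
%ΔP = (90.6 − 78.9) / [(78.9 + 90.6)/2] = 11.7/84.75 = 0.138053…
Arc Ed = %ΔQ / %ΔP = (-3083/8998.5) / (11.7/84.75) = -2.4817…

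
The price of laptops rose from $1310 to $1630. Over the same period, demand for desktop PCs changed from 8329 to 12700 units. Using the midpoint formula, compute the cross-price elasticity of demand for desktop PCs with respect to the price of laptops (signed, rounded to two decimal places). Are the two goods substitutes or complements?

1.91; substitutes

%ΔQ_{desktop PCs} = (12700 − 8329)/avg = 4371/10514.5 = 0.415711…
%ΔP_{laptops} = (1630 − 1310)/avg = 320/1470 = 0.217687…
E_cross = (4371/10514.5) / (320/1470) = 1.9096…
E_cross > 0 ⇒ the goods are substitutes.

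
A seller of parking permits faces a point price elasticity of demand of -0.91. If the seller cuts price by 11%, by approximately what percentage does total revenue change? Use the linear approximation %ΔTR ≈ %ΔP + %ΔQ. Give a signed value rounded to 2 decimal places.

-0.99%

%ΔQ ≈ Ed × %ΔP = (-0.91) × (-11%) = +10.0100%
%ΔTR ≈ %ΔP + %ΔQ = (-11%) + (+10.0100%) = -0.9900%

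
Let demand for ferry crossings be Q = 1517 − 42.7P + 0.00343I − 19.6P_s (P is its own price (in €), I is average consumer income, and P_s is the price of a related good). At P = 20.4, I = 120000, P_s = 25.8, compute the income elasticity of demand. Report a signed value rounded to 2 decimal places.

At the given values, Q = 1517 − 42.7(20.4) + 0.00343(120000) − 19.6(25.8) = 551.84.
∂Q/∂I = 0.00343.
E = (0.00343) × (120000/551.84) = 0.7458…

0.75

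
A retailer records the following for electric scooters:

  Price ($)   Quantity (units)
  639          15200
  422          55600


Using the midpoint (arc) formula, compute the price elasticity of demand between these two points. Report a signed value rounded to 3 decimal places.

-2.790

%ΔQ = (55600 − 15200) / [(15200 + 55600)/2] = 40400/35400 = 1.141242…
%ΔP = (422 − 639) / [(639 + 422)/2] = -217/530.5 = -0.409048…
Arc Ed = %ΔQ / %ΔP = (40400/35400) / (-217/530.5) = -2.78999…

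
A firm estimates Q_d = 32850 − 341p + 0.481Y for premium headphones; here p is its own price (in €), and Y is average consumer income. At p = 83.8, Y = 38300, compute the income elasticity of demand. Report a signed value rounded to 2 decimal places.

At the given values, Q_d = 32850 − 341(83.8) + 0.481(38300) = 22696.5.
∂Q_d/∂Y = 0.481.
E = (0.481) × (38300/22696.5) = 0.8116…

0.81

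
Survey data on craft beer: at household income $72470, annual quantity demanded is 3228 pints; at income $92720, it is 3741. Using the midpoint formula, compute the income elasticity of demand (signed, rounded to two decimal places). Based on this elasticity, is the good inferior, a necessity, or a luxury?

0.60; necessity

%ΔQ = (3741 − 3228)/[( 3228 + 3741)/2] = 513/3484.5 = 0.147223…
%ΔIncome = (92720 − 72470)/[( 72470 + 92720)/2] = 20250/82595 = 0.245172…
E_income = (513/3484.5) / (20250/82595) = 0.6004…
0 < E_income < 1 ⇒ normal good, necessity.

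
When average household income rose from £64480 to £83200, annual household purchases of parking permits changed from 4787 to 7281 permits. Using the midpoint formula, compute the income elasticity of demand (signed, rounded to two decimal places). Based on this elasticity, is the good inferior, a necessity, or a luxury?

1.63; luxury

%ΔQ = (7281 − 4787)/[( 4787 + 7281)/2] = 2494/6034 = 0.413324…
%ΔIncome = (83200 − 64480)/[( 64480 + 83200)/2] = 18720/73840 = 0.253521…
E_income = (2494/6034) / (18720/73840) = 1.6303…
E_income > 1 ⇒ normal good, luxury.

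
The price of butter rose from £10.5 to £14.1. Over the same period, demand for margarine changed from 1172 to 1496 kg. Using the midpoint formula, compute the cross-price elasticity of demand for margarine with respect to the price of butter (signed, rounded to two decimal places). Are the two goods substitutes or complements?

0.83; substitutes

%ΔQ_{margarine} = (1496 − 1172)/avg = 324/1334 = 0.242878…
%ΔP_{butter} = (14.1 − 10.5)/avg = 3.6/12.3 = 0.292682…
E_cross = (324/1334) / (3.6/12.3) = 0.8298…
E_cross > 0 ⇒ the goods are substitutes.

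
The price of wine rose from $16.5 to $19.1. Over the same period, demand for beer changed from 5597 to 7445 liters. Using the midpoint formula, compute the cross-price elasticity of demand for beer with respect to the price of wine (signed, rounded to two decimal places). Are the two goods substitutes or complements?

%ΔQ_{beer} = (7445 − 5597)/avg = 1848/6521 = 0.283392…
%ΔP_{wine} = (19.1 − 16.5)/avg = 2.6/17.8 = 0.146067…
E_cross = (1848/6521) / (2.6/17.8) = 1.9401…
E_cross > 0 ⇒ the goods are substitutes.

1.94; substitutes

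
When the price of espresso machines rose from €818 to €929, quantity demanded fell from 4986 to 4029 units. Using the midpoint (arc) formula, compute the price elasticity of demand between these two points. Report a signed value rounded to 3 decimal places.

%ΔQ = (4029 − 4986) / [(4986 + 4029)/2] = -957/4507.5 = -0.212312…
%ΔP = (929 − 818) / [(818 + 929)/2] = 111/873.5 = 0.127074…
Arc Ed = %ΔQ / %ΔP = (-957/4507.5) / (111/873.5) = -1.67076…

-1.671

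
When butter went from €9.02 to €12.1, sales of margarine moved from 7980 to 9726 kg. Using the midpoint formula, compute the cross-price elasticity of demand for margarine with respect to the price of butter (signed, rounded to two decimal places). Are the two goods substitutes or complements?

0.68; substitutes

%ΔQ_{margarine} = (9726 − 7980)/avg = 1746/8853 = 0.197221…
%ΔP_{butter} = (12.1 − 9.02)/avg = 3.08/10.56 = 0.291666…
E_cross = (1746/8853) / (3.08/10.56) = 0.6761…
E_cross > 0 ⇒ the goods are substitutes.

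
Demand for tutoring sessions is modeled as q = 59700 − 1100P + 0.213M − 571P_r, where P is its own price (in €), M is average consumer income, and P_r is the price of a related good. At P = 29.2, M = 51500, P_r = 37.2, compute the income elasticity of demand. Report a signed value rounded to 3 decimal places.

0.634

At the given values, q = 59700 − 1100(29.2) + 0.213(51500) − 571(37.2) = 17308.3.
∂q/∂M = 0.213.
E = (0.213) × (51500/17308.3) = 0.63377…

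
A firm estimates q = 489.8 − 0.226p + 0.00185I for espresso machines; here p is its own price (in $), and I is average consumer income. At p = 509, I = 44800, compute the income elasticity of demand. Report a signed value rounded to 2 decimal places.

0.18

At the given values, q = 489.8 − 0.226(509) + 0.00185(44800) = 457.646.
∂q/∂I = 0.00185.
E = (0.00185) × (44800/457.646) = 0.1811…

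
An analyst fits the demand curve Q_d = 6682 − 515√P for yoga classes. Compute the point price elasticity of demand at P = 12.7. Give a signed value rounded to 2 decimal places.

-0.19

dQ_d/dP = −515/(2√P) = -72.2562. At P = 12.7, Q_d = 4846.69.
Ed = (dQ_d/dP)·(P/Q_d) = (-72.2562) × (12.7/4846.69) = -0.1893…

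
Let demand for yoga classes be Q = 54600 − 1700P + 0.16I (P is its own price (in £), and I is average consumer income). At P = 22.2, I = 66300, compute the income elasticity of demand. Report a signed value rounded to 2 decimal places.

0.39

At the given values, Q = 54600 − 1700(22.2) + 0.16(66300) = 27468.
∂Q/∂I = 0.16.
E = (0.16) × (66300/27468) = 0.3861…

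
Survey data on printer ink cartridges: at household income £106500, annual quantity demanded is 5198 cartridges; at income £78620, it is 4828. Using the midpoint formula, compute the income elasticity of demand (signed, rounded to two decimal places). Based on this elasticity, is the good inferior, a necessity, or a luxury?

%ΔQ = (4828 − 5198)/[( 5198 + 4828)/2] = -370/5013 = -0.073808…
%ΔIncome = (78620 − 106500)/[( 106500 + 78620)/2] = -27880/92560 = -0.301210…
E_income = (-370/5013) / (-27880/92560) = 0.2450…
0 < E_income < 1 ⇒ normal good, necessity.

0.25; necessity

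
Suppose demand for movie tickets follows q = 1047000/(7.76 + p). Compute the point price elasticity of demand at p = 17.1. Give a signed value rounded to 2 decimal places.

-0.69

dq/dp = −1047000/(7.76 + p)² = -1694.12. At p = 17.1, q = 42115.8.
Ed = (dq/dp)·(p/q) = (-1694.12) × (17.1/42115.8) = -0.6878…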